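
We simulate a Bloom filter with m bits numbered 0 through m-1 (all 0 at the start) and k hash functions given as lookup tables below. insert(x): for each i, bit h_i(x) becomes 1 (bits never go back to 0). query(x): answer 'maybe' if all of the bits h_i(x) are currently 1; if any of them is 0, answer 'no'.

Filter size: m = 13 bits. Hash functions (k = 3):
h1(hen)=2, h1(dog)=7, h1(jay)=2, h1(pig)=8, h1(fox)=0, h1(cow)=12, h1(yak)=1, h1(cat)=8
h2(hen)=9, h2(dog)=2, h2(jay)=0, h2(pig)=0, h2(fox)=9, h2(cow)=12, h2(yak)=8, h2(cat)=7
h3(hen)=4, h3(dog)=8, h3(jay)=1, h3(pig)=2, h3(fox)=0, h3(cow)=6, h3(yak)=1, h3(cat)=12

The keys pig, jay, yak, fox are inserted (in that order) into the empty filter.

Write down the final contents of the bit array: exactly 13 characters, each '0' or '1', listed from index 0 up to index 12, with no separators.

Answer: 1110000011000

Derivation:
Start: bits=0000000000000
After insert 'pig': sets bits 0 2 8 -> bits=1010000010000
After insert 'jay': sets bits 0 1 2 -> bits=1110000010000
After insert 'yak': sets bits 1 8 -> bits=1110000010000
After insert 'fox': sets bits 0 9 -> bits=1110000011000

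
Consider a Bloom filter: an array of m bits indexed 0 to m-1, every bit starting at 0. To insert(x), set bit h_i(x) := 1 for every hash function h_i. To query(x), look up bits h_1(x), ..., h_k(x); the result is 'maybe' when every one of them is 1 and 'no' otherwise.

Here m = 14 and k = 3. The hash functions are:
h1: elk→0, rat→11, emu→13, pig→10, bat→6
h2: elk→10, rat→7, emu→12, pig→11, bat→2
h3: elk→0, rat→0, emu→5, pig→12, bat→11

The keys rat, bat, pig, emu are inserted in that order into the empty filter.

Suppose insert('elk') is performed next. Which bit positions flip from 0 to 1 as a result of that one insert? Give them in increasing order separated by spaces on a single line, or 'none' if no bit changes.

Start: bits=00000000000000
After insert 'rat': sets bits 0 7 11 -> bits=10000001000100
After insert 'bat': sets bits 2 6 11 -> bits=10100011000100
After insert 'pig': sets bits 10 11 12 -> bits=10100011001110
After insert 'emu': sets bits 5 12 13 -> bits=10100111001111
insert 'elk' would touch bits 0 10; currently bit0=1, bit10=1
Bits that are 0 among those (would change 0->1): none

Answer: none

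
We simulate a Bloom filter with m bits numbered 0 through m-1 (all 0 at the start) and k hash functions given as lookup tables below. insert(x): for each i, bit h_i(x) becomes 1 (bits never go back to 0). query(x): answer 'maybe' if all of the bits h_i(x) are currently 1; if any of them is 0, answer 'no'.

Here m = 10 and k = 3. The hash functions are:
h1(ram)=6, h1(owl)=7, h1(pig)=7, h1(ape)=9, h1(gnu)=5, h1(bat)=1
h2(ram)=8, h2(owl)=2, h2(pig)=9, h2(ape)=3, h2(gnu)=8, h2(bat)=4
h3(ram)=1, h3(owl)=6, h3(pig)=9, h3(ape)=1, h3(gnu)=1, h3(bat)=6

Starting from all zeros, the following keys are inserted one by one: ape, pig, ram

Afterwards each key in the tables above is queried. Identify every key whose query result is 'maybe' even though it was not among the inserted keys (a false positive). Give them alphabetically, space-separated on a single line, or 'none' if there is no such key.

Start: bits=0000000000
After insert 'ape': sets bits 1 3 9 -> bits=0101000001
After insert 'pig': sets bits 7 9 -> bits=0101000101
After insert 'ram': sets bits 1 6 8 -> bits=0101001111
Not inserted: bat gnu owl — query each against bits=0101001111:
query bat: checks bit1=1, bit4=0, bit6=1 (has a 0) -> no => not a false positive
query gnu: checks bit1=1, bit5=0, bit8=1 (has a 0) -> no => not a false positive
query owl: checks bit2=0, bit6=1, bit7=1 (has a 0) -> no => not a false positive
False positives (alphabetical): none

Answer: none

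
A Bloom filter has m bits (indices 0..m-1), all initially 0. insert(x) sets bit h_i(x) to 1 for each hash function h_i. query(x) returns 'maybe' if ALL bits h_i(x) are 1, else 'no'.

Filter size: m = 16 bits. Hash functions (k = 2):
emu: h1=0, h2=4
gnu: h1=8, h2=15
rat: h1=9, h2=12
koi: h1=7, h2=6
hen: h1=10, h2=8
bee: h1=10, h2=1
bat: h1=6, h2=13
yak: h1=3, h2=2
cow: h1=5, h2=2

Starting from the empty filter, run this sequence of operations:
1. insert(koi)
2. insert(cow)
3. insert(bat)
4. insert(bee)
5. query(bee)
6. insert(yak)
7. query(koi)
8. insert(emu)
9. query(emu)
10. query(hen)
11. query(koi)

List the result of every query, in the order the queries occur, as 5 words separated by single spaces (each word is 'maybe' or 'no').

Answer: maybe maybe maybe no maybe

Derivation:
Start: bits=0000000000000000
Op 1: insert koi -> sets bits 6 7 -> bits=0000001100000000
Op 2: insert cow -> sets bits 2 5 -> bits=0010011100000000
Op 3: insert bat -> sets bits 6 13 -> bits=0010011100000100
Op 4: insert bee -> sets bits 1 10 -> bits=0110011100100100
Op 5: query bee -> checks bit1=1, bit10=1 (all 1) -> maybe
Op 6: insert yak -> sets bits 2 3 -> bits=0111011100100100
Op 7: query koi -> checks bit6=1, bit7=1 (all 1) -> maybe
Op 8: insert emu -> sets bits 0 4 -> bits=1111111100100100
Op 9: query emu -> checks bit0=1, bit4=1 (all 1) -> maybe
Op 10: query hen -> checks bit8=0, bit10=1 (has a 0) -> no
Op 11: query koi -> checks bit6=1, bit7=1 (all 1) -> maybe
Query results in order: maybe maybe maybe no maybe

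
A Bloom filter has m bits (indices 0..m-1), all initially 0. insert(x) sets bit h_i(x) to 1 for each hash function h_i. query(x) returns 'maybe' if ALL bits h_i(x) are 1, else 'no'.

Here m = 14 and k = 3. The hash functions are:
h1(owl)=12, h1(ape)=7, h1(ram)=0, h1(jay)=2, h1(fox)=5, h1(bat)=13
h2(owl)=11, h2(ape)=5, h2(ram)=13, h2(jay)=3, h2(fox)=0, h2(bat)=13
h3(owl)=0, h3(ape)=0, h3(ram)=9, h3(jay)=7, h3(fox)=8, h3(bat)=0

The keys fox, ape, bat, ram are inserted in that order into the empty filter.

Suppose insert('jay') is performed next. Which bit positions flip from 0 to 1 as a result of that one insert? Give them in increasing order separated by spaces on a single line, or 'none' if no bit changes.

Start: bits=00000000000000
After insert 'fox': sets bits 0 5 8 -> bits=10000100100000
After insert 'ape': sets bits 0 5 7 -> bits=10000101100000
After insert 'bat': sets bits 0 13 -> bits=10000101100001
After insert 'ram': sets bits 0 9 13 -> bits=10000101110001
insert 'jay' would touch bits 2 3 7; currently bit2=0, bit3=0, bit7=1
Bits that are 0 among those (would change 0->1): 2 3

Answer: 2 3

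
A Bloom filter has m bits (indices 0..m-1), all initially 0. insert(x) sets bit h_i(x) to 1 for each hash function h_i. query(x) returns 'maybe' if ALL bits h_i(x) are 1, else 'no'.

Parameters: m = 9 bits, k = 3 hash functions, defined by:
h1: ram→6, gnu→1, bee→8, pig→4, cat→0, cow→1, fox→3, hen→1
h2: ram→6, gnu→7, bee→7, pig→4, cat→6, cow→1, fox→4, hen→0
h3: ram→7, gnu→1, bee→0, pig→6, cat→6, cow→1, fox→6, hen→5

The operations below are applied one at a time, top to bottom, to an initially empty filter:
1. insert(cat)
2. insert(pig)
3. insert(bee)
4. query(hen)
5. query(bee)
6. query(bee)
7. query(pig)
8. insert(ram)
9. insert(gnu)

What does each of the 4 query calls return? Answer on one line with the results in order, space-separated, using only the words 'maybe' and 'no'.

Answer: no maybe maybe maybe

Derivation:
Start: bits=000000000
Op 1: insert cat -> sets bits 0 6 -> bits=100000100
Op 2: insert pig -> sets bits 4 6 -> bits=100010100
Op 3: insert bee -> sets bits 0 7 8 -> bits=100010111
Op 4: query hen -> checks bit0=1, bit1=0, bit5=0 (has a 0) -> no
Op 5: query bee -> checks bit0=1, bit7=1, bit8=1 (all 1) -> maybe
Op 6: query bee -> checks bit0=1, bit7=1, bit8=1 (all 1) -> maybe
Op 7: query pig -> checks bit4=1, bit6=1 (all 1) -> maybe
Op 8: insert ram -> sets bits 6 7 -> bits=100010111
Op 9: insert gnu -> sets bits 1 7 -> bits=110010111
Query results in order: no maybe maybe maybe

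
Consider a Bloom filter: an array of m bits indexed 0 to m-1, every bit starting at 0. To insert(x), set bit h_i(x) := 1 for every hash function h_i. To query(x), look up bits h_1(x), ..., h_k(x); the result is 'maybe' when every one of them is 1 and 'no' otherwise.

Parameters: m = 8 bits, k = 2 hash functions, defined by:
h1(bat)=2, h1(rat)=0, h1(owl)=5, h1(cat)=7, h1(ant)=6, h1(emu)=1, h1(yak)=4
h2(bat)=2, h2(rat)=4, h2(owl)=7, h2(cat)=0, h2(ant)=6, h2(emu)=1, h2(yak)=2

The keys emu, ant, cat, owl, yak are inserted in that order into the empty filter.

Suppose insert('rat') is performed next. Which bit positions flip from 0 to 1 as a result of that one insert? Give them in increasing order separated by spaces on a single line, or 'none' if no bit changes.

Answer: none

Derivation:
Start: bits=00000000
After insert 'emu': sets bits 1 -> bits=01000000
After insert 'ant': sets bits 6 -> bits=01000010
After insert 'cat': sets bits 0 7 -> bits=11000011
After insert 'owl': sets bits 5 7 -> bits=11000111
After insert 'yak': sets bits 2 4 -> bits=11101111
insert 'rat' would touch bits 0 4; currently bit0=1, bit4=1
Bits that are 0 among those (would change 0->1): none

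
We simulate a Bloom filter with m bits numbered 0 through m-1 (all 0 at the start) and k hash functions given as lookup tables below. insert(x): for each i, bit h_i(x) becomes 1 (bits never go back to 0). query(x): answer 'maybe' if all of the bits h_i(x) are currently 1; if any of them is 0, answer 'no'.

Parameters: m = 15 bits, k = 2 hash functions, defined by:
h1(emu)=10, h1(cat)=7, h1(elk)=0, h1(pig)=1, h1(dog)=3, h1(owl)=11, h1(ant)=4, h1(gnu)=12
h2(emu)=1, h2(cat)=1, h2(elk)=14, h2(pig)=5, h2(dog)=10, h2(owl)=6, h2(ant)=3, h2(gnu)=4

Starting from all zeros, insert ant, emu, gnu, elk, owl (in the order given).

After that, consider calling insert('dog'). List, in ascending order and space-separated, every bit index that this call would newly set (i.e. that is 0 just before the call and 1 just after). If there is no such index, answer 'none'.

Answer: none

Derivation:
Start: bits=000000000000000
After insert 'ant': sets bits 3 4 -> bits=000110000000000
After insert 'emu': sets bits 1 10 -> bits=010110000010000
After insert 'gnu': sets bits 4 12 -> bits=010110000010100
After insert 'elk': sets bits 0 14 -> bits=110110000010101
After insert 'owl': sets bits 6 11 -> bits=110110100011101
insert 'dog' would touch bits 3 10; currently bit3=1, bit10=1
Bits that are 0 among those (would change 0->1): none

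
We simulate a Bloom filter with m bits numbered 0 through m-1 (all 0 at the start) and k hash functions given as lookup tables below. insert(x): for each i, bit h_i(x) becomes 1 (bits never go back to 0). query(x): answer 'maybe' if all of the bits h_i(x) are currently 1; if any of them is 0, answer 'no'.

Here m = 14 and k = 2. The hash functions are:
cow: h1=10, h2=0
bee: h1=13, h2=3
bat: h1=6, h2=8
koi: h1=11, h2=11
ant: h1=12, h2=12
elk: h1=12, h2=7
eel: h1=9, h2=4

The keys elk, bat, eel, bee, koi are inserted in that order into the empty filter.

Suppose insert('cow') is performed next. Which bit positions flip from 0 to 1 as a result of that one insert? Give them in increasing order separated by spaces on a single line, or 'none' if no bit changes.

Start: bits=00000000000000
After insert 'elk': sets bits 7 12 -> bits=00000001000010
After insert 'bat': sets bits 6 8 -> bits=00000011100010
After insert 'eel': sets bits 4 9 -> bits=00001011110010
After insert 'bee': sets bits 3 13 -> bits=00011011110011
After insert 'koi': sets bits 11 -> bits=00011011110111
insert 'cow' would touch bits 0 10; currently bit0=0, bit10=0
Bits that are 0 among those (would change 0->1): 0 10

Answer: 0 10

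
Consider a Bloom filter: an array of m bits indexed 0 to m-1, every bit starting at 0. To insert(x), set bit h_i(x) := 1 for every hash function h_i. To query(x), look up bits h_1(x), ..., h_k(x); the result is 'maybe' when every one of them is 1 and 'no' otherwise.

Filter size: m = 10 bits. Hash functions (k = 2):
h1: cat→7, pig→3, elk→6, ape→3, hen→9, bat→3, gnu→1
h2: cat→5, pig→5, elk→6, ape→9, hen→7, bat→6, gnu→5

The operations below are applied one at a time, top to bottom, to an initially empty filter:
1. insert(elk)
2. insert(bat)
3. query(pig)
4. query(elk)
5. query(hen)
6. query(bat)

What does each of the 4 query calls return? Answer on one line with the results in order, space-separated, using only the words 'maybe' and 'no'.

Answer: no maybe no maybe

Derivation:
Start: bits=0000000000
Op 1: insert elk -> sets bits 6 -> bits=0000001000
Op 2: insert bat -> sets bits 3 6 -> bits=0001001000
Op 3: query pig -> checks bit3=1, bit5=0 (has a 0) -> no
Op 4: query elk -> checks bit6=1 (all 1) -> maybe
Op 5: query hen -> checks bit7=0, bit9=0 (has a 0) -> no
Op 6: query bat -> checks bit3=1, bit6=1 (all 1) -> maybe
Query results in order: no maybe no maybe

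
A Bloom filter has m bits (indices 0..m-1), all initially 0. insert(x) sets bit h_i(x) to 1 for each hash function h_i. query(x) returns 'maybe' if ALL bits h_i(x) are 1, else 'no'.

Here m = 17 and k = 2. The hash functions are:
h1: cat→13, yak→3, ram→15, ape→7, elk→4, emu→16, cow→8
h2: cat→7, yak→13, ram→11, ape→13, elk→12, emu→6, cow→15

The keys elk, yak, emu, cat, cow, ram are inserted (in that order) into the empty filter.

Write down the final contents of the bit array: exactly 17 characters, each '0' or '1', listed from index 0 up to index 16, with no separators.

Start: bits=00000000000000000
After insert 'elk': sets bits 4 12 -> bits=00001000000010000
After insert 'yak': sets bits 3 13 -> bits=00011000000011000
After insert 'emu': sets bits 6 16 -> bits=00011010000011001
After insert 'cat': sets bits 7 13 -> bits=00011011000011001
After insert 'cow': sets bits 8 15 -> bits=00011011100011011
After insert 'ram': sets bits 11 15 -> bits=00011011100111011

Answer: 00011011100111011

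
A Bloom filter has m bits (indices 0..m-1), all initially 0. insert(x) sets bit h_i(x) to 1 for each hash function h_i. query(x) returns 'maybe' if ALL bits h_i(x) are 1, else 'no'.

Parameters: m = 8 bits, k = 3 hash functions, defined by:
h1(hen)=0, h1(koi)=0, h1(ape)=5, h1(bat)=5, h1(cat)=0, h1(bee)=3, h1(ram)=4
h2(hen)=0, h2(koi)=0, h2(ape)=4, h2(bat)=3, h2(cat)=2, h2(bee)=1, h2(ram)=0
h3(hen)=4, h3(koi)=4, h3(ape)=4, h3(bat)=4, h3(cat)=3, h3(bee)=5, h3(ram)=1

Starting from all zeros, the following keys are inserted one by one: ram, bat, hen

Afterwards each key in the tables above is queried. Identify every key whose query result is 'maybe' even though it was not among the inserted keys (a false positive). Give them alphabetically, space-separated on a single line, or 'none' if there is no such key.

Start: bits=00000000
After insert 'ram': sets bits 0 1 4 -> bits=11001000
After insert 'bat': sets bits 3 4 5 -> bits=11011100
After insert 'hen': sets bits 0 4 -> bits=11011100
Not inserted: ape bee cat koi — query each against bits=11011100:
query ape: checks bit4=1, bit5=1 (all 1) -> maybe => FALSE POSITIVE
query bee: checks bit1=1, bit3=1, bit5=1 (all 1) -> maybe => FALSE POSITIVE
query cat: checks bit0=1, bit2=0, bit3=1 (has a 0) -> no => not a false positive
query koi: checks bit0=1, bit4=1 (all 1) -> maybe => FALSE POSITIVE
False positives (alphabetical): ape bee koi

Answer: ape bee koi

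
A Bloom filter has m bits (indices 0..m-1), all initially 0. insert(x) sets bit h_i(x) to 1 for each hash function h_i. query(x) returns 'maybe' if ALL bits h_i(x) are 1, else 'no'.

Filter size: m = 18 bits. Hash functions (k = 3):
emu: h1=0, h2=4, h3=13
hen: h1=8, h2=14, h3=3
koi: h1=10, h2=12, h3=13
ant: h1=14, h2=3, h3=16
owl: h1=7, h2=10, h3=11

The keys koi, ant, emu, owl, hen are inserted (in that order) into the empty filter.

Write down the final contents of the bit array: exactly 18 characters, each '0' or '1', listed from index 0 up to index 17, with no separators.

Start: bits=000000000000000000
After insert 'koi': sets bits 10 12 13 -> bits=000000000010110000
After insert 'ant': sets bits 3 14 16 -> bits=000100000010111010
After insert 'emu': sets bits 0 4 13 -> bits=100110000010111010
After insert 'owl': sets bits 7 10 11 -> bits=100110010011111010
After insert 'hen': sets bits 3 8 14 -> bits=100110011011111010

Answer: 100110011011111010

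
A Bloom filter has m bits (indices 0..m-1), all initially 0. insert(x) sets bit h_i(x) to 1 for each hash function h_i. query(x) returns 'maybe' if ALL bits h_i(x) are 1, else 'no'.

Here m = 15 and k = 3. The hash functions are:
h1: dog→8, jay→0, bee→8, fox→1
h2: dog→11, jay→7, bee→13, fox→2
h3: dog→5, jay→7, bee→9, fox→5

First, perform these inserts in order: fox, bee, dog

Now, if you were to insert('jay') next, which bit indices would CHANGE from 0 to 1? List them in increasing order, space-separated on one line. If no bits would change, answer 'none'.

Start: bits=000000000000000
After insert 'fox': sets bits 1 2 5 -> bits=011001000000000
After insert 'bee': sets bits 8 9 13 -> bits=011001001100010
After insert 'dog': sets bits 5 8 11 -> bits=011001001101010
insert 'jay' would touch bits 0 7; currently bit0=0, bit7=0
Bits that are 0 among those (would change 0->1): 0 7

Answer: 0 7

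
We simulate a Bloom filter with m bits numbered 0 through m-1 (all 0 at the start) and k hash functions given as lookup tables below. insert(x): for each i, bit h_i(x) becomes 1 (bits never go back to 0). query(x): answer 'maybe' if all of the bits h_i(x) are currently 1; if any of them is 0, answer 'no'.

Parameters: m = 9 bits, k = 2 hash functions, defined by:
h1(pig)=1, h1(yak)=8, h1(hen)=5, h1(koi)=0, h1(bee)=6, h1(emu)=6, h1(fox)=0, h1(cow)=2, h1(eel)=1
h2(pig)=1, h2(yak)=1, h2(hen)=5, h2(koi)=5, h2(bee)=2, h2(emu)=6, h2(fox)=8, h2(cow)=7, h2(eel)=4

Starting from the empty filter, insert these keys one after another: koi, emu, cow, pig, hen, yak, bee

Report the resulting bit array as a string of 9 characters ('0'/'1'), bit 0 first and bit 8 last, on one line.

Start: bits=000000000
After insert 'koi': sets bits 0 5 -> bits=100001000
After insert 'emu': sets bits 6 -> bits=100001100
After insert 'cow': sets bits 2 7 -> bits=101001110
After insert 'pig': sets bits 1 -> bits=111001110
After insert 'hen': sets bits 5 -> bits=111001110
After insert 'yak': sets bits 1 8 -> bits=111001111
After insert 'bee': sets bits 2 6 -> bits=111001111

Answer: 111001111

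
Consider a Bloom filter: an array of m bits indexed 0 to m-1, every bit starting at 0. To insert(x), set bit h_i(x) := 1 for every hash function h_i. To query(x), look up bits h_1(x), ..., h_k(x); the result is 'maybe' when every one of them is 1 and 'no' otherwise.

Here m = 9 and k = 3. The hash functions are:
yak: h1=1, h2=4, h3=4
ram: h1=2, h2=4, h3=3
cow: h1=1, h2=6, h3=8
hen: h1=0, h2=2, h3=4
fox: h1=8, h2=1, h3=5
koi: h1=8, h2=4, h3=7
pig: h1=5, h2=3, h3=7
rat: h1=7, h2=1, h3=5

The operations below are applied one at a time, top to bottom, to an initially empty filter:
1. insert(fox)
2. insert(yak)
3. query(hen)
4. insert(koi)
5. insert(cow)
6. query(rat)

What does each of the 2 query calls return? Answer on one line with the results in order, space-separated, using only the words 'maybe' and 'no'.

Answer: no maybe

Derivation:
Start: bits=000000000
Op 1: insert fox -> sets bits 1 5 8 -> bits=010001001
Op 2: insert yak -> sets bits 1 4 -> bits=010011001
Op 3: query hen -> checks bit0=0, bit2=0, bit4=1 (has a 0) -> no
Op 4: insert koi -> sets bits 4 7 8 -> bits=010011011
Op 5: insert cow -> sets bits 1 6 8 -> bits=010011111
Op 6: query rat -> checks bit1=1, bit5=1, bit7=1 (all 1) -> maybe
Query results in order: no maybe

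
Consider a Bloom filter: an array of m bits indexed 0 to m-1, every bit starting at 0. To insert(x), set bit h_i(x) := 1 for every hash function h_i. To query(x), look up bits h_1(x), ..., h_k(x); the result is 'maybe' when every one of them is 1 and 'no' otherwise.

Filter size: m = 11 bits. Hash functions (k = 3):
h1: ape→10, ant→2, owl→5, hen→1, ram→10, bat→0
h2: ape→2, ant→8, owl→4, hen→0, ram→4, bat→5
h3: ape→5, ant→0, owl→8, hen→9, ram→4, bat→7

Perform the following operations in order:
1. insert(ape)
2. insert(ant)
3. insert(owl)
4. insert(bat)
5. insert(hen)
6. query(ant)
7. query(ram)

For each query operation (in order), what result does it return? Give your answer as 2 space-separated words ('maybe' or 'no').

Answer: maybe maybe

Derivation:
Start: bits=00000000000
Op 1: insert ape -> sets bits 2 5 10 -> bits=00100100001
Op 2: insert ant -> sets bits 0 2 8 -> bits=10100100101
Op 3: insert owl -> sets bits 4 5 8 -> bits=10101100101
Op 4: insert bat -> sets bits 0 5 7 -> bits=10101101101
Op 5: insert hen -> sets bits 0 1 9 -> bits=11101101111
Op 6: query ant -> checks bit0=1, bit2=1, bit8=1 (all 1) -> maybe
Op 7: query ram -> checks bit4=1, bit10=1 (all 1) -> maybe
Query results in order: maybe maybe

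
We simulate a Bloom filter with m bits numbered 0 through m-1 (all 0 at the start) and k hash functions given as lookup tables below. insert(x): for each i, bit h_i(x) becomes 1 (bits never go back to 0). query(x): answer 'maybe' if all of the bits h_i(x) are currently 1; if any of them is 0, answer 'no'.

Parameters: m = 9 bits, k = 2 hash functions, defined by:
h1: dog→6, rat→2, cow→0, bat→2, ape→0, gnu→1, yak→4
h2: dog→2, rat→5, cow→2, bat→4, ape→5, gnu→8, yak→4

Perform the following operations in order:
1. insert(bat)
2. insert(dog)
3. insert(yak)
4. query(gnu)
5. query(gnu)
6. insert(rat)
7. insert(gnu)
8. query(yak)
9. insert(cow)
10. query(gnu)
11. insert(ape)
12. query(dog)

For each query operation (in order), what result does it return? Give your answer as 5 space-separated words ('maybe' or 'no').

Start: bits=000000000
Op 1: insert bat -> sets bits 2 4 -> bits=001010000
Op 2: insert dog -> sets bits 2 6 -> bits=001010100
Op 3: insert yak -> sets bits 4 -> bits=001010100
Op 4: query gnu -> checks bit1=0, bit8=0 (has a 0) -> no
Op 5: query gnu -> checks bit1=0, bit8=0 (has a 0) -> no
Op 6: insert rat -> sets bits 2 5 -> bits=001011100
Op 7: insert gnu -> sets bits 1 8 -> bits=011011101
Op 8: query yak -> checks bit4=1 (all 1) -> maybe
Op 9: insert cow -> sets bits 0 2 -> bits=111011101
Op 10: query gnu -> checks bit1=1, bit8=1 (all 1) -> maybe
Op 11: insert ape -> sets bits 0 5 -> bits=111011101
Op 12: query dog -> checks bit2=1, bit6=1 (all 1) -> maybe
Query results in order: no no maybe maybe maybe

Answer: no no maybe maybe maybe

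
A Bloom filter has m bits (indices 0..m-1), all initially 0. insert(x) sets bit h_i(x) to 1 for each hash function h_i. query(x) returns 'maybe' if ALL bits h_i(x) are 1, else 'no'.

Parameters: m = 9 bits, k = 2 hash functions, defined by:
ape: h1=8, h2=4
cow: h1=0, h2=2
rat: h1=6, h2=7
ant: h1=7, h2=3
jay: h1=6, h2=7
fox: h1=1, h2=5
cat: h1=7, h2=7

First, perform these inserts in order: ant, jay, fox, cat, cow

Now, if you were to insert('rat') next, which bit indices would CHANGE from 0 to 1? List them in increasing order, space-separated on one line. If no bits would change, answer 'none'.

Answer: none

Derivation:
Start: bits=000000000
After insert 'ant': sets bits 3 7 -> bits=000100010
After insert 'jay': sets bits 6 7 -> bits=000100110
After insert 'fox': sets bits 1 5 -> bits=010101110
After insert 'cat': sets bits 7 -> bits=010101110
After insert 'cow': sets bits 0 2 -> bits=111101110
insert 'rat' would touch bits 6 7; currently bit6=1, bit7=1
Bits that are 0 among those (would change 0->1): none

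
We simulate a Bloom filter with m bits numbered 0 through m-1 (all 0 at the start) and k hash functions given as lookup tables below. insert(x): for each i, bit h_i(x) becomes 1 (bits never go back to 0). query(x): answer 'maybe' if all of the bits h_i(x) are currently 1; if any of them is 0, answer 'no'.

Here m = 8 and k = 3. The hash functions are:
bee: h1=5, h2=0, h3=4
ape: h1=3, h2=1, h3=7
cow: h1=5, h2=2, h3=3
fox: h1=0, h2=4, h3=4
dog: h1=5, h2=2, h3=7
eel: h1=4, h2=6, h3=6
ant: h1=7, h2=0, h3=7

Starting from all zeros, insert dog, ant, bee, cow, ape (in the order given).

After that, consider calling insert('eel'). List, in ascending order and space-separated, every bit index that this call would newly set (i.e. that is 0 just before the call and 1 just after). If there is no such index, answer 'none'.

Answer: 6

Derivation:
Start: bits=00000000
After insert 'dog': sets bits 2 5 7 -> bits=00100101
After insert 'ant': sets bits 0 7 -> bits=10100101
After insert 'bee': sets bits 0 4 5 -> bits=10101101
After insert 'cow': sets bits 2 3 5 -> bits=10111101
After insert 'ape': sets bits 1 3 7 -> bits=11111101
insert 'eel' would touch bits 4 6; currently bit4=1, bit6=0
Bits that are 0 among those (would change 0->1): 6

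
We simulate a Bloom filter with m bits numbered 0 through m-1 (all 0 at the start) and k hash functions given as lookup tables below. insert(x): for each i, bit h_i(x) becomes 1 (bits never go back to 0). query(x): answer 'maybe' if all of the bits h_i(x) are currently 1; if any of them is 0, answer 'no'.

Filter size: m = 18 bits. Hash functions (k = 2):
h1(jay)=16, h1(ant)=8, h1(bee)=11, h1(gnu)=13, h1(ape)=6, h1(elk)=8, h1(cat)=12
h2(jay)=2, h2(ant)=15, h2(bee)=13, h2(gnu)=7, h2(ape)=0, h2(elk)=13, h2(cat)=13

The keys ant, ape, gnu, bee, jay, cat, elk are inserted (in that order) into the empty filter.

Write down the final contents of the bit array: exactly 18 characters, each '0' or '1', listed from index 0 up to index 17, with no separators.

Start: bits=000000000000000000
After insert 'ant': sets bits 8 15 -> bits=000000001000000100
After insert 'ape': sets bits 0 6 -> bits=100000101000000100
After insert 'gnu': sets bits 7 13 -> bits=100000111000010100
After insert 'bee': sets bits 11 13 -> bits=100000111001010100
After insert 'jay': sets bits 2 16 -> bits=101000111001010110
After insert 'cat': sets bits 12 13 -> bits=101000111001110110
After insert 'elk': sets bits 8 13 -> bits=101000111001110110

Answer: 101000111001110110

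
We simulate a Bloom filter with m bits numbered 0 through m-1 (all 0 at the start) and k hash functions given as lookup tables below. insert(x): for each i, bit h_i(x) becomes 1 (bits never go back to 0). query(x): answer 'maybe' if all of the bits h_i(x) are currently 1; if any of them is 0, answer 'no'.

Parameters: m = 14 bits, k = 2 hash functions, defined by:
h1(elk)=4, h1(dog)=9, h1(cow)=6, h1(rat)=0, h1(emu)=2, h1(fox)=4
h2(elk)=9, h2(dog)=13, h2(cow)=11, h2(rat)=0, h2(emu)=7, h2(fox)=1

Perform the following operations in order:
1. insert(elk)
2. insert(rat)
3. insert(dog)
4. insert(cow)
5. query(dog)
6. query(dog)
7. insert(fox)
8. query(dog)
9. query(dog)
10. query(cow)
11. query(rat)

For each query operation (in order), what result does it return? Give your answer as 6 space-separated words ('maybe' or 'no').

Start: bits=00000000000000
Op 1: insert elk -> sets bits 4 9 -> bits=00001000010000
Op 2: insert rat -> sets bits 0 -> bits=10001000010000
Op 3: insert dog -> sets bits 9 13 -> bits=10001000010001
Op 4: insert cow -> sets bits 6 11 -> bits=10001010010101
Op 5: query dog -> checks bit9=1, bit13=1 (all 1) -> maybe
Op 6: query dog -> checks bit9=1, bit13=1 (all 1) -> maybe
Op 7: insert fox -> sets bits 1 4 -> bits=11001010010101
Op 8: query dog -> checks bit9=1, bit13=1 (all 1) -> maybe
Op 9: query dog -> checks bit9=1, bit13=1 (all 1) -> maybe
Op 10: query cow -> checks bit6=1, bit11=1 (all 1) -> maybe
Op 11: query rat -> checks bit0=1 (all 1) -> maybe
Query results in order: maybe maybe maybe maybe maybe maybe

Answer: maybe maybe maybe maybe maybe maybe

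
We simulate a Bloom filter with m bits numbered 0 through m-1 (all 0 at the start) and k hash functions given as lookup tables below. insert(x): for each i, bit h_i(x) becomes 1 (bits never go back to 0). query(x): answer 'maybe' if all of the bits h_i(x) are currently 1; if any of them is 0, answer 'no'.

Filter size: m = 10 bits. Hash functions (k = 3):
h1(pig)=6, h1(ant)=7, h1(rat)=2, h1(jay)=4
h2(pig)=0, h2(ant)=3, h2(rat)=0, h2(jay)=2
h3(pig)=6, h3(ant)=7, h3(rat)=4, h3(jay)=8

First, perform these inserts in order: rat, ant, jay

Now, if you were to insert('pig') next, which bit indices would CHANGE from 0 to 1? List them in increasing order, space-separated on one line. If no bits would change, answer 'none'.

Answer: 6

Derivation:
Start: bits=0000000000
After insert 'rat': sets bits 0 2 4 -> bits=1010100000
After insert 'ant': sets bits 3 7 -> bits=1011100100
After insert 'jay': sets bits 2 4 8 -> bits=1011100110
insert 'pig' would touch bits 0 6; currently bit0=1, bit6=0
Bits that are 0 among those (would change 0->1): 6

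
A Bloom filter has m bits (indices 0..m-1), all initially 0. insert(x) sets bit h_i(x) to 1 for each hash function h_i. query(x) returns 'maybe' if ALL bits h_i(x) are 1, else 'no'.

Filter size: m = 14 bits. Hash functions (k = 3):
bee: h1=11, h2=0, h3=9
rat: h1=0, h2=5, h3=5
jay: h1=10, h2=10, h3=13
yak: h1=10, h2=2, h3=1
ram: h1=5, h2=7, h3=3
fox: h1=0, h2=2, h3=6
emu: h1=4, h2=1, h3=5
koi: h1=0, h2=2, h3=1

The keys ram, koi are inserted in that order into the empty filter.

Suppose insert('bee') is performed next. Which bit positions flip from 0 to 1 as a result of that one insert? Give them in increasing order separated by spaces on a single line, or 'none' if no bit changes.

Start: bits=00000000000000
After insert 'ram': sets bits 3 5 7 -> bits=00010101000000
After insert 'koi': sets bits 0 1 2 -> bits=11110101000000
insert 'bee' would touch bits 0 9 11; currently bit0=1, bit9=0, bit11=0
Bits that are 0 among those (would change 0->1): 9 11

Answer: 9 11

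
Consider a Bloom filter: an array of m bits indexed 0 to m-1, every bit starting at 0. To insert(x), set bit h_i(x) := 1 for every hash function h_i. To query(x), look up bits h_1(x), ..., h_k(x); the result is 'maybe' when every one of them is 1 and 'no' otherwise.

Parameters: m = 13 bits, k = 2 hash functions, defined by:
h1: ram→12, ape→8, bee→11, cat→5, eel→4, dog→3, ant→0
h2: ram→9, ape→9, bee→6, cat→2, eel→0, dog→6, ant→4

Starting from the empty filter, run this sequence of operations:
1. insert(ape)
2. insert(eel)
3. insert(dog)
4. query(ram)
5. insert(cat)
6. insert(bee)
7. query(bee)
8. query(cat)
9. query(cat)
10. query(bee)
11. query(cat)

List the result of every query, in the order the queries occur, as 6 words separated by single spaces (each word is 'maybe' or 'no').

Answer: no maybe maybe maybe maybe maybe

Derivation:
Start: bits=0000000000000
Op 1: insert ape -> sets bits 8 9 -> bits=0000000011000
Op 2: insert eel -> sets bits 0 4 -> bits=1000100011000
Op 3: insert dog -> sets bits 3 6 -> bits=1001101011000
Op 4: query ram -> checks bit9=1, bit12=0 (has a 0) -> no
Op 5: insert cat -> sets bits 2 5 -> bits=1011111011000
Op 6: insert bee -> sets bits 6 11 -> bits=1011111011010
Op 7: query bee -> checks bit6=1, bit11=1 (all 1) -> maybe
Op 8: query cat -> checks bit2=1, bit5=1 (all 1) -> maybe
Op 9: query cat -> checks bit2=1, bit5=1 (all 1) -> maybe
Op 10: query bee -> checks bit6=1, bit11=1 (all 1) -> maybe
Op 11: query cat -> checks bit2=1, bit5=1 (all 1) -> maybe
Query results in order: no maybe maybe maybe maybe maybe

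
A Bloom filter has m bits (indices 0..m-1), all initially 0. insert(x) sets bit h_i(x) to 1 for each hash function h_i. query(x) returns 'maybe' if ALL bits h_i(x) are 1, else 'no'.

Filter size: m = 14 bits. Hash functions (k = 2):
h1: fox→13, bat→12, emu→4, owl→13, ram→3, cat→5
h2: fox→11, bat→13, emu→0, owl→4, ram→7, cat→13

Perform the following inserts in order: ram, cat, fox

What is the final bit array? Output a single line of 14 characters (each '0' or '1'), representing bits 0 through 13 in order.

Answer: 00010101000101

Derivation:
Start: bits=00000000000000
After insert 'ram': sets bits 3 7 -> bits=00010001000000
After insert 'cat': sets bits 5 13 -> bits=00010101000001
After insert 'fox': sets bits 11 13 -> bits=00010101000101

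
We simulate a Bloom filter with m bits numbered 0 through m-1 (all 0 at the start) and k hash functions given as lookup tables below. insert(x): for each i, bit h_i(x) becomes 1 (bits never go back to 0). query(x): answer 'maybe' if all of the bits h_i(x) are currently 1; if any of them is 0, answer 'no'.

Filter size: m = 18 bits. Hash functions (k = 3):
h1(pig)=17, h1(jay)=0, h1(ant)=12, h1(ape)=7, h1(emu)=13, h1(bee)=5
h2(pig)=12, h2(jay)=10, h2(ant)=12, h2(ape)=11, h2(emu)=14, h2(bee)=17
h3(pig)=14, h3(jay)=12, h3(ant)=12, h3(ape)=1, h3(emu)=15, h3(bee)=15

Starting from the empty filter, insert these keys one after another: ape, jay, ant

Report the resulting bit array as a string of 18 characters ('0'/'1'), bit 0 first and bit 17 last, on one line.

Answer: 110000010011100000

Derivation:
Start: bits=000000000000000000
After insert 'ape': sets bits 1 7 11 -> bits=010000010001000000
After insert 'jay': sets bits 0 10 12 -> bits=110000010011100000
After insert 'ant': sets bits 12 -> bits=110000010011100000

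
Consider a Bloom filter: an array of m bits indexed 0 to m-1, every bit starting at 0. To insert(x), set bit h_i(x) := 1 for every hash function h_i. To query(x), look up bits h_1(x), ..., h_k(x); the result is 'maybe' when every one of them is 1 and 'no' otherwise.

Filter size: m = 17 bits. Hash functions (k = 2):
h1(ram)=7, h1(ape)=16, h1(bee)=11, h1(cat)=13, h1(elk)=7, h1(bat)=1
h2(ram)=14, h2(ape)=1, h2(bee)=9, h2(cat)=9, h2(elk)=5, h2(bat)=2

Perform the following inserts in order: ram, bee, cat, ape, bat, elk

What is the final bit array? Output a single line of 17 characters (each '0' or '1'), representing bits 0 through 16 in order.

Answer: 01100101010101101

Derivation:
Start: bits=00000000000000000
After insert 'ram': sets bits 7 14 -> bits=00000001000000100
After insert 'bee': sets bits 9 11 -> bits=00000001010100100
After insert 'cat': sets bits 9 13 -> bits=00000001010101100
After insert 'ape': sets bits 1 16 -> bits=01000001010101101
After insert 'bat': sets bits 1 2 -> bits=01100001010101101
After insert 'elk': sets bits 5 7 -> bits=01100101010101101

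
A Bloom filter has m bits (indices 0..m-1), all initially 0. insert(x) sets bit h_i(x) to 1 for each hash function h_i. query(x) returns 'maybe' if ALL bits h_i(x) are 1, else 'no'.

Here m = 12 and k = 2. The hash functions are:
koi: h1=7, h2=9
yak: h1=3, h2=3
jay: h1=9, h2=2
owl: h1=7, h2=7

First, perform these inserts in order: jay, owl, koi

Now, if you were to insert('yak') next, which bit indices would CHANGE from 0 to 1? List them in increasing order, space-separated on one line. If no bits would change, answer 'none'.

Start: bits=000000000000
After insert 'jay': sets bits 2 9 -> bits=001000000100
After insert 'owl': sets bits 7 -> bits=001000010100
After insert 'koi': sets bits 7 9 -> bits=001000010100
insert 'yak' would touch bits 3; currently bit3=0
Bits that are 0 among those (would change 0->1): 3

Answer: 3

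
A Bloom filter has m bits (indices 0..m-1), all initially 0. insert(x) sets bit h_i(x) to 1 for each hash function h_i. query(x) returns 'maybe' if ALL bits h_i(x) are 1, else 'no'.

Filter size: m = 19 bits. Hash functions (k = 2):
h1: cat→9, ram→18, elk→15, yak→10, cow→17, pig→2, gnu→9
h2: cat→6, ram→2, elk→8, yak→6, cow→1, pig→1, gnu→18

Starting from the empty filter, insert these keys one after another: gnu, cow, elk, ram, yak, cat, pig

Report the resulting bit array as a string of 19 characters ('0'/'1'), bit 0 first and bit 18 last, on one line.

Start: bits=0000000000000000000
After insert 'gnu': sets bits 9 18 -> bits=0000000001000000001
After insert 'cow': sets bits 1 17 -> bits=0100000001000000011
After insert 'elk': sets bits 8 15 -> bits=0100000011000001011
After insert 'ram': sets bits 2 18 -> bits=0110000011000001011
After insert 'yak': sets bits 6 10 -> bits=0110001011100001011
After insert 'cat': sets bits 6 9 -> bits=0110001011100001011
After insert 'pig': sets bits 1 2 -> bits=0110001011100001011

Answer: 0110001011100001011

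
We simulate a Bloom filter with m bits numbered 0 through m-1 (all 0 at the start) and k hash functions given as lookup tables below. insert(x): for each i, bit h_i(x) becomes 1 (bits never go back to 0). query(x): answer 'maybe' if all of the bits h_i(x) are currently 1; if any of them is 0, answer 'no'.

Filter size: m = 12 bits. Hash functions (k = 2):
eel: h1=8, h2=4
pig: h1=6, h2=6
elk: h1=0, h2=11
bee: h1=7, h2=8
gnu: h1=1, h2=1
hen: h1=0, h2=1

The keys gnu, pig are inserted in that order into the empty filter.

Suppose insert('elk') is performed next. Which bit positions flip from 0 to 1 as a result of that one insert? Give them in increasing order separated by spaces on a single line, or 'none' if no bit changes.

Start: bits=000000000000
After insert 'gnu': sets bits 1 -> bits=010000000000
After insert 'pig': sets bits 6 -> bits=010000100000
insert 'elk' would touch bits 0 11; currently bit0=0, bit11=0
Bits that are 0 among those (would change 0->1): 0 11

Answer: 0 11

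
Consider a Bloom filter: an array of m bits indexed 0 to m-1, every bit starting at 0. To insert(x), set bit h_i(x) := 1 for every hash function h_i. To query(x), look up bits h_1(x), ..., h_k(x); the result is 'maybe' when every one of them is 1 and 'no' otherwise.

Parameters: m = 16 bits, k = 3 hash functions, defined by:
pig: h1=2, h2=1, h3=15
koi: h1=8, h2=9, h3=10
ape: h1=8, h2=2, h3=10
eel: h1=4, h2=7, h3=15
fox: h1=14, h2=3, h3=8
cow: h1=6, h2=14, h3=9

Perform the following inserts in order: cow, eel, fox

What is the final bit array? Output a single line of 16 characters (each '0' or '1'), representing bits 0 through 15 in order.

Start: bits=0000000000000000
After insert 'cow': sets bits 6 9 14 -> bits=0000001001000010
After insert 'eel': sets bits 4 7 15 -> bits=0000101101000011
After insert 'fox': sets bits 3 8 14 -> bits=0001101111000011

Answer: 0001101111000011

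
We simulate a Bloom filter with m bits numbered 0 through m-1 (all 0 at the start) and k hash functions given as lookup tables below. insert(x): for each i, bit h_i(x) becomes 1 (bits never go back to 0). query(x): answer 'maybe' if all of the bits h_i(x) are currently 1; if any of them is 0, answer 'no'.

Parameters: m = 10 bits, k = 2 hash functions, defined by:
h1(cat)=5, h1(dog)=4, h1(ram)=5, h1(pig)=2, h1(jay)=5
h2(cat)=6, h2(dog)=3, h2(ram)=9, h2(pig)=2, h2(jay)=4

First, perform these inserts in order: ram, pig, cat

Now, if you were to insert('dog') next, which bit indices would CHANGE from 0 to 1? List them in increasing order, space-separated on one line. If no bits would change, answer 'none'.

Start: bits=0000000000
After insert 'ram': sets bits 5 9 -> bits=0000010001
After insert 'pig': sets bits 2 -> bits=0010010001
After insert 'cat': sets bits 5 6 -> bits=0010011001
insert 'dog' would touch bits 3 4; currently bit3=0, bit4=0
Bits that are 0 among those (would change 0->1): 3 4

Answer: 3 4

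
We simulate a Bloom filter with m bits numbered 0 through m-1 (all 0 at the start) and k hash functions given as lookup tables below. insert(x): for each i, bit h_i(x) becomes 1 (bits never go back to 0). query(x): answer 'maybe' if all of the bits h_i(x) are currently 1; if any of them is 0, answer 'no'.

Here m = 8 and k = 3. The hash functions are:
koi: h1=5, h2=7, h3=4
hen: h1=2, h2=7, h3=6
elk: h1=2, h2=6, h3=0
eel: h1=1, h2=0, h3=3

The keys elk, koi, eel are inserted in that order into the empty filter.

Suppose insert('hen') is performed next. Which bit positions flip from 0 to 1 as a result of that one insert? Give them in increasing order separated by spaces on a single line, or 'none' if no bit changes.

Start: bits=00000000
After insert 'elk': sets bits 0 2 6 -> bits=10100010
After insert 'koi': sets bits 4 5 7 -> bits=10101111
After insert 'eel': sets bits 0 1 3 -> bits=11111111
insert 'hen' would touch bits 2 6 7; currently bit2=1, bit6=1, bit7=1
Bits that are 0 among those (would change 0->1): none

Answer: none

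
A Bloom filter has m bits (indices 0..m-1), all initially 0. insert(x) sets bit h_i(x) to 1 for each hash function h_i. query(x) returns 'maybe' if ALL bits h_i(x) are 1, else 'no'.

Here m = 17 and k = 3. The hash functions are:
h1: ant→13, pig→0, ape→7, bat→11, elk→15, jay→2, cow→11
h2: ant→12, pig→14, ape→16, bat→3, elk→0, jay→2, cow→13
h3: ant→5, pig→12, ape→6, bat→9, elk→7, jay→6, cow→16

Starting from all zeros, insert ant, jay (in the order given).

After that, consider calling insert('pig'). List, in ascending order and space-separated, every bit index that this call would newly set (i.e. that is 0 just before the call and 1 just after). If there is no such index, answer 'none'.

Start: bits=00000000000000000
After insert 'ant': sets bits 5 12 13 -> bits=00000100000011000
After insert 'jay': sets bits 2 6 -> bits=00100110000011000
insert 'pig' would touch bits 0 12 14; currently bit0=0, bit12=1, bit14=0
Bits that are 0 among those (would change 0->1): 0 14

Answer: 0 14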